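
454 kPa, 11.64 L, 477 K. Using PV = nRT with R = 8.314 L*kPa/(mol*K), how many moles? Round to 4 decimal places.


PV = nRT, solve for n = PV / (RT).
PV = 454 * 11.64 = 5284.56
RT = 8.314 * 477 = 3965.778
n = 5284.56 / 3965.778
n = 1.33254055 mol, rounded to 4 dp:

1.3325 mol


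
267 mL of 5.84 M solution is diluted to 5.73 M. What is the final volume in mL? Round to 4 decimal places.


Dilution: M1*V1 = M2*V2, solve for V2.
V2 = M1*V1 / M2
V2 = 5.84 * 267 / 5.73
V2 = 1559.28 / 5.73
V2 = 272.12565445 mL, rounded to 4 dp:

272.1257 mL


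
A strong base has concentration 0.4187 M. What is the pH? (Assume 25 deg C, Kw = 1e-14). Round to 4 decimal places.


A strong base dissociates completely, so [OH-] equals the given concentration.
pOH = -log10([OH-]) = -log10(0.4187) = 0.378097
pH = 14 - pOH = 14 - 0.378097
pH = 13.621903, rounded to 4 dp:

13.6219


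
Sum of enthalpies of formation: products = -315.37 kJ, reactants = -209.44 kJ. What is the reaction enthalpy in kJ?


dH_rxn = sum(dH_f products) - sum(dH_f reactants)
dH_rxn = -315.37 - (-209.44)
dH_rxn = -105.93 kJ:

-105.93 kJ


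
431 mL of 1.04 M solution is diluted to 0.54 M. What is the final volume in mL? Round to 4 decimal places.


Dilution: M1*V1 = M2*V2, solve for V2.
V2 = M1*V1 / M2
V2 = 1.04 * 431 / 0.54
V2 = 448.24 / 0.54
V2 = 830.07407407 mL, rounded to 4 dp:

830.0741 mL


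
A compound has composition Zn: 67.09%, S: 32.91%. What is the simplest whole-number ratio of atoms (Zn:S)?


Assume 100 g of compound, divide each mass% by atomic mass to get moles, then normalize by the smallest to get a raw atom ratio.
Moles per 100 g: Zn: 67.09/65.38 = 1.0262, S: 32.91/32.065 = 1.0264
Raw ratio (divide by min = 1.0262): Zn: 1.0, S: 1.0
Multiply by 1 to clear fractions: Zn: 1.0 ~= 1, S: 1.0 ~= 1
Reduce by GCD to get the simplest whole-number ratio:

1:1


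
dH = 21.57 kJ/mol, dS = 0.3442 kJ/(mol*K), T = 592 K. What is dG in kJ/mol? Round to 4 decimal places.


Gibbs: dG = dH - T*dS (consistent units, dS already in kJ/(mol*K)).
T*dS = 592 * 0.3442 = 203.7664
dG = 21.57 - (203.7664)
dG = -182.1964 kJ/mol, rounded to 4 dp:

-182.1964 kJ/mol


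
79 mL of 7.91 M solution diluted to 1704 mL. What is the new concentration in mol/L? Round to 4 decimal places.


Dilution: M1*V1 = M2*V2, solve for M2.
M2 = M1*V1 / V2
M2 = 7.91 * 79 / 1704
M2 = 624.89 / 1704
M2 = 0.36671948 mol/L, rounded to 4 dp:

0.3667 mol/L


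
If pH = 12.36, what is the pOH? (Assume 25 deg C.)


At 25 deg C, pH + pOH = 14.
pOH = 14 - pH = 14 - 12.36
pOH = 1.64:

1.64


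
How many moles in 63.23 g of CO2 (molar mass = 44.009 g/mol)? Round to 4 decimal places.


n = mass / M
n = 63.23 / 44.009
n = 1.43675157 mol, rounded to 4 dp:

1.4368 mol


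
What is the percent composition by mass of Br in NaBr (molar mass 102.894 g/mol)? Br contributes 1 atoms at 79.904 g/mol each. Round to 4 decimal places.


pct = 100 * (n_elem * M_elem) / M_total
mass_contribution = 1 * 79.904 = 79.904 g/mol
pct = 100 * 79.904 / 102.894
pct = 77.65661749 %, rounded to 4 dp:

77.6566 %


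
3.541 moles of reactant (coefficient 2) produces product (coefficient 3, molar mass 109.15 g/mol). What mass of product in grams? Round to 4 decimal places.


Use the coefficient ratio to convert reactant moles to product moles, then multiply by the product's molar mass.
moles_P = moles_R * (coeff_P / coeff_R) = 3.541 * (3/2) = 5.3115
mass_P = moles_P * M_P = 5.3115 * 109.15
mass_P = 579.750225 g, rounded to 4 dp:

579.7502 g


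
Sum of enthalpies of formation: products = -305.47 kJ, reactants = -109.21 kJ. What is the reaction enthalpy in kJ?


dH_rxn = sum(dH_f products) - sum(dH_f reactants)
dH_rxn = -305.47 - (-109.21)
dH_rxn = -196.26 kJ:

-196.26 kJ


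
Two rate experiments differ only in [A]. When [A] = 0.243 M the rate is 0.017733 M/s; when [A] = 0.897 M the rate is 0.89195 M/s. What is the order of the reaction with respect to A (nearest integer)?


Rate is proportional to [A]^n, so rate2/rate1 = ([A]2/[A]1)^n. Take logs to solve for n.
rate2/rate1 = 0.89195 / 0.017733 = 50.2989
[A]2/[A]1 = 0.897 / 0.243 = 3.6914
n = ln(50.2989) / ln(3.6914) = 3.0
Nearest integer order:

3


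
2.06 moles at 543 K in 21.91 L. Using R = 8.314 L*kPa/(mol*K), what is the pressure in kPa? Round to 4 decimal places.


PV = nRT, solve for P = nRT / V.
nRT = 2.06 * 8.314 * 543 = 9299.8741
P = 9299.8741 / 21.91
P = 424.45796896 kPa, rounded to 4 dp:

424.4580 kPa


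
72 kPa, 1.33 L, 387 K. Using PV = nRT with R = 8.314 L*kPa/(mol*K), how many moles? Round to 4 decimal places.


PV = nRT, solve for n = PV / (RT).
PV = 72 * 1.33 = 95.76
RT = 8.314 * 387 = 3217.518
n = 95.76 / 3217.518
n = 0.02976207 mol, rounded to 4 dp:

0.0298 mol


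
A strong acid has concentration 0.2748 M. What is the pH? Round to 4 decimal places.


A strong acid dissociates completely, so [H+] equals the given concentration.
pH = -log10([H+]) = -log10(0.2748)
pH = 0.56098327, rounded to 4 dp:

0.5610


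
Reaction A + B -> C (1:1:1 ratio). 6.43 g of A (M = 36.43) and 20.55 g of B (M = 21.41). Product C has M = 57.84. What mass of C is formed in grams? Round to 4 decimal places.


Find moles of each reactant; the smaller value is the limiting reagent in a 1:1:1 reaction, so moles_C equals moles of the limiter.
n_A = mass_A / M_A = 6.43 / 36.43 = 0.176503 mol
n_B = mass_B / M_B = 20.55 / 21.41 = 0.959832 mol
Limiting reagent: A (smaller), n_limiting = 0.176503 mol
mass_C = n_limiting * M_C = 0.176503 * 57.84
mass_C = 10.20893352 g, rounded to 4 dp:

10.2089 g


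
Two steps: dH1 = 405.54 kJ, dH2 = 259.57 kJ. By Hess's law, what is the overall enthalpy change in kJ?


Hess's law: enthalpy is a state function, so add the step enthalpies.
dH_total = dH1 + dH2 = 405.54 + (259.57)
dH_total = 665.11 kJ:

665.11 kJ


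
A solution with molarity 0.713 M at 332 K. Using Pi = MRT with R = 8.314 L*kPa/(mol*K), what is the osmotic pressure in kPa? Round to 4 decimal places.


Osmotic pressure (van't Hoff): Pi = M*R*T.
RT = 8.314 * 332 = 2760.248
Pi = 0.713 * 2760.248
Pi = 1968.056824 kPa, rounded to 4 dp:

1968.0568 kPa


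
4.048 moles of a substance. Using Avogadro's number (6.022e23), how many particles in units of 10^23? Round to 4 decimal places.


N = n * NA, then divide by 1e23 for the requested units.
N / 1e23 = n * 6.022
N / 1e23 = 4.048 * 6.022
N / 1e23 = 24.377056, rounded to 4 dp:

24.3771


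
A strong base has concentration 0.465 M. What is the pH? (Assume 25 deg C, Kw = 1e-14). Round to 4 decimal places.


A strong base dissociates completely, so [OH-] equals the given concentration.
pOH = -log10([OH-]) = -log10(0.465) = 0.332547
pH = 14 - pOH = 14 - 0.332547
pH = 13.667453, rounded to 4 dp:

13.6675


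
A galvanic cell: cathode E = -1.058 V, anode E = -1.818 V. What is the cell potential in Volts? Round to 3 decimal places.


Standard cell potential: E_cell = E_cathode - E_anode.
E_cell = -1.058 - (-1.818)
E_cell = 0.76 V, rounded to 3 dp:

0.760 V


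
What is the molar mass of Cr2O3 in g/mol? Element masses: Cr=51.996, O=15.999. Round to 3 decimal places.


M = sum(count * atomic_mass) over atoms.
M = 2*51.996 + 3*15.999
M = 103.992 + 47.997
M = 151.989 g/mol, rounded to 3 dp:

151.989 g/mol


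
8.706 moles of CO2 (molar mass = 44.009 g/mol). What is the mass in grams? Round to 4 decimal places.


mass = n * M
mass = 8.706 * 44.009
mass = 383.142354 g, rounded to 4 dp:

383.1424 g


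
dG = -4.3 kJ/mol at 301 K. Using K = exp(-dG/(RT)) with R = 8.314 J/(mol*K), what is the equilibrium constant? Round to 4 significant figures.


dG is in kJ/mol; multiply by 1000 to match R in J/(mol*K).
RT = 8.314 * 301 = 2502.514 J/mol
exponent = -dG*1000 / (RT) = -(-4.3*1000) / 2502.514 = 1.71827211
K = exp(1.71827211)
K = 5.5748873, rounded to 4 significant figures:

5.575


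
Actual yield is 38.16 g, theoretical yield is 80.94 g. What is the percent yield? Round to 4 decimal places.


% yield = 100 * actual / theoretical
% yield = 100 * 38.16 / 80.94
% yield = 47.1460341 %, rounded to 4 dp:

47.1460 %


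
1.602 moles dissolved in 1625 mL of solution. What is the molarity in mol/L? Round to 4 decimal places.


Convert volume to liters: V_L = V_mL / 1000.
V_L = 1625 / 1000 = 1.625 L
M = n / V_L = 1.602 / 1.625
M = 0.98584615 mol/L, rounded to 4 dp:

0.9858 mol/L


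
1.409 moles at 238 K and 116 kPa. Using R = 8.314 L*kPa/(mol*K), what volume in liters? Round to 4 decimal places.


PV = nRT, solve for V = nRT / P.
nRT = 1.409 * 8.314 * 238 = 2788.0334
V = 2788.0334 / 116
V = 24.03477069 L, rounded to 4 dp:

24.0348 L


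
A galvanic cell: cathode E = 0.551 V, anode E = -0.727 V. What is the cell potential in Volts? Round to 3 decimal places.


Standard cell potential: E_cell = E_cathode - E_anode.
E_cell = 0.551 - (-0.727)
E_cell = 1.278 V, rounded to 3 dp:

1.278 V


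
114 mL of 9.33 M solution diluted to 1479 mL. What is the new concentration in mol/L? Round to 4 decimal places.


Dilution: M1*V1 = M2*V2, solve for M2.
M2 = M1*V1 / V2
M2 = 9.33 * 114 / 1479
M2 = 1063.62 / 1479
M2 = 0.71914807 mol/L, rounded to 4 dp:

0.7191 mol/L


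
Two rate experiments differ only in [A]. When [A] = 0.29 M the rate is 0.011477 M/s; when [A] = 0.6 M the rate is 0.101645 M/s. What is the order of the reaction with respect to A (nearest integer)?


Rate is proportional to [A]^n, so rate2/rate1 = ([A]2/[A]1)^n. Take logs to solve for n.
rate2/rate1 = 0.101645 / 0.011477 = 8.8564
[A]2/[A]1 = 0.6 / 0.29 = 2.069
n = ln(8.8564) / ln(2.069) = 3.0
Nearest integer order:

3


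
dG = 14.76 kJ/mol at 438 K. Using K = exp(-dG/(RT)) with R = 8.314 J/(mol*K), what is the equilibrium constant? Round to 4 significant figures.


dG is in kJ/mol; multiply by 1000 to match R in J/(mol*K).
RT = 8.314 * 438 = 3641.532 J/mol
exponent = -dG*1000 / (RT) = -(14.76*1000) / 3641.532 = -4.05323913
K = exp(-4.05323913)
K = 0.017366033, rounded to 4 significant figures:

0.01737


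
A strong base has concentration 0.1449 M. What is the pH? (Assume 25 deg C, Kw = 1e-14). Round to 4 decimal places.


A strong base dissociates completely, so [OH-] equals the given concentration.
pOH = -log10([OH-]) = -log10(0.1449) = 0.838932
pH = 14 - pOH = 14 - 0.838932
pH = 13.161068, rounded to 4 dp:

13.1611


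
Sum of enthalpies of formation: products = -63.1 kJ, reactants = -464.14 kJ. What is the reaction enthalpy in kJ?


dH_rxn = sum(dH_f products) - sum(dH_f reactants)
dH_rxn = -63.1 - (-464.14)
dH_rxn = 401.04 kJ:

401.04 kJ


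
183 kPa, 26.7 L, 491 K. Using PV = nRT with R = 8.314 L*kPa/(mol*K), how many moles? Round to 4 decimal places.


PV = nRT, solve for n = PV / (RT).
PV = 183 * 26.7 = 4886.1
RT = 8.314 * 491 = 4082.174
n = 4886.1 / 4082.174
n = 1.19693575 mol, rounded to 4 dp:

1.1969 mol


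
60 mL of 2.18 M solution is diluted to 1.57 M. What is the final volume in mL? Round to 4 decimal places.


Dilution: M1*V1 = M2*V2, solve for V2.
V2 = M1*V1 / M2
V2 = 2.18 * 60 / 1.57
V2 = 130.8 / 1.57
V2 = 83.31210191 mL, rounded to 4 dp:

83.3121 mL


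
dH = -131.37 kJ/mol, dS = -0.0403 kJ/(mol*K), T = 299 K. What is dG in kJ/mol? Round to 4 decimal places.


Gibbs: dG = dH - T*dS (consistent units, dS already in kJ/(mol*K)).
T*dS = 299 * -0.0403 = -12.0497
dG = -131.37 - (-12.0497)
dG = -119.3203 kJ/mol, rounded to 4 dp:

-119.3203 kJ/mol


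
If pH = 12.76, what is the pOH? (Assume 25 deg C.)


At 25 deg C, pH + pOH = 14.
pOH = 14 - pH = 14 - 12.76
pOH = 1.24:

1.24


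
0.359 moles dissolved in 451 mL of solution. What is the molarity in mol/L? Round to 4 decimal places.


Convert volume to liters: V_L = V_mL / 1000.
V_L = 451 / 1000 = 0.451 L
M = n / V_L = 0.359 / 0.451
M = 0.79600887 mol/L, rounded to 4 dp:

0.7960 mol/L


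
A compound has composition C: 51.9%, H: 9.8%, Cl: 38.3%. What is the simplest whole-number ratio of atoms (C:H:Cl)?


Assume 100 g of compound, divide each mass% by atomic mass to get moles, then normalize by the smallest to get a raw atom ratio.
Moles per 100 g: C: 51.9/12.011 = 4.321, H: 9.8/1.008 = 9.7222, Cl: 38.3/35.453 = 1.0803
Raw ratio (divide by min = 1.0803): C: 4.0, H: 9.0, Cl: 1.0
Multiply by 1 to clear fractions: C: 4.0 ~= 4, H: 9.0 ~= 9, Cl: 1.0 ~= 1
Reduce by GCD to get the simplest whole-number ratio:

4:9:1


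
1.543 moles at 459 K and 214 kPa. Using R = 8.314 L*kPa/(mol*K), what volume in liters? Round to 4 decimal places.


PV = nRT, solve for V = nRT / P.
nRT = 1.543 * 8.314 * 459 = 5888.2824
V = 5888.2824 / 214
V = 27.51533832 L, rounded to 4 dp:

27.5153 L


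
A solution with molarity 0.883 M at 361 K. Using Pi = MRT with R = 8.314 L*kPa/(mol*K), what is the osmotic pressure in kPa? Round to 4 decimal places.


Osmotic pressure (van't Hoff): Pi = M*R*T.
RT = 8.314 * 361 = 3001.354
Pi = 0.883 * 3001.354
Pi = 2650.195582 kPa, rounded to 4 dp:

2650.1956 kPa


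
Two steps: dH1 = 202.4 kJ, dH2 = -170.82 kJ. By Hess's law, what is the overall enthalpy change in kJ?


Hess's law: enthalpy is a state function, so add the step enthalpies.
dH_total = dH1 + dH2 = 202.4 + (-170.82)
dH_total = 31.58 kJ:

31.58 kJ


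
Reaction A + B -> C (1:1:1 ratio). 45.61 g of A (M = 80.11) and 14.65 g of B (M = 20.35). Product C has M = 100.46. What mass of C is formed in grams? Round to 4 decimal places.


Find moles of each reactant; the smaller value is the limiting reagent in a 1:1:1 reaction, so moles_C equals moles of the limiter.
n_A = mass_A / M_A = 45.61 / 80.11 = 0.569342 mol
n_B = mass_B / M_B = 14.65 / 20.35 = 0.719902 mol
Limiting reagent: A (smaller), n_limiting = 0.569342 mol
mass_C = n_limiting * M_C = 0.569342 * 100.46
mass_C = 57.19609732 g, rounded to 4 dp:

57.1961 g


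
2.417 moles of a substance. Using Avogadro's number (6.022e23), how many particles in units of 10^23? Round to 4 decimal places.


N = n * NA, then divide by 1e23 for the requested units.
N / 1e23 = n * 6.022
N / 1e23 = 2.417 * 6.022
N / 1e23 = 14.555174, rounded to 4 dp:

14.5552


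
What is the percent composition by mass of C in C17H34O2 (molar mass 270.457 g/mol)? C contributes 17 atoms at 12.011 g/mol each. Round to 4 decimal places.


pct = 100 * (n_elem * M_elem) / M_total
mass_contribution = 17 * 12.011 = 204.187 g/mol
pct = 100 * 204.187 / 270.457
pct = 75.4970291 %, rounded to 4 dp:

75.4970 %


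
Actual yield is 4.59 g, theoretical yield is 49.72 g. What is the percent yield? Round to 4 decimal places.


% yield = 100 * actual / theoretical
% yield = 100 * 4.59 / 49.72
% yield = 9.23169751 %, rounded to 4 dp:

9.2317 %


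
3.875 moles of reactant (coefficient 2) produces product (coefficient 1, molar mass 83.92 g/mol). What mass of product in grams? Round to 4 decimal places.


Use the coefficient ratio to convert reactant moles to product moles, then multiply by the product's molar mass.
moles_P = moles_R * (coeff_P / coeff_R) = 3.875 * (1/2) = 1.9375
mass_P = moles_P * M_P = 1.9375 * 83.92
mass_P = 162.595 g, rounded to 4 dp:

162.5950 g


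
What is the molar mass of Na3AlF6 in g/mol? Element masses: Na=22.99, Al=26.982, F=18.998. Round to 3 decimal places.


M = sum(count * atomic_mass) over atoms.
M = 3*22.99 + 1*26.982 + 6*18.998
M = 68.97 + 26.982 + 113.988
M = 209.94 g/mol, rounded to 3 dp:

209.940 g/mol


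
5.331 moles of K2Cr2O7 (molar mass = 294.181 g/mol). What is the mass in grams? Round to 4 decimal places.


mass = n * M
mass = 5.331 * 294.181
mass = 1568.278911 g, rounded to 4 dp:

1568.2789 g


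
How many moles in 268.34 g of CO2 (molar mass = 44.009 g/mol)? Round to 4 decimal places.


n = mass / M
n = 268.34 / 44.009
n = 6.09738917 mol, rounded to 4 dp:

6.0974 mol


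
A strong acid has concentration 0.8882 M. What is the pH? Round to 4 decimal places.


A strong acid dissociates completely, so [H+] equals the given concentration.
pH = -log10([H+]) = -log10(0.8882)
pH = 0.05148923, rounded to 4 dp:

0.0515


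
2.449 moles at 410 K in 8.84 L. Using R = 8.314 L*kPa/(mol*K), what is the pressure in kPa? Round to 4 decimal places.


PV = nRT, solve for P = nRT / V.
nRT = 2.449 * 8.314 * 410 = 8348.0043
P = 8348.0043 / 8.84
P = 944.34437783 kPa, rounded to 4 dp:

944.3444 kPa


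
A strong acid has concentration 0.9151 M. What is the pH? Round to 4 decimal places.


A strong acid dissociates completely, so [H+] equals the given concentration.
pH = -log10([H+]) = -log10(0.9151)
pH = 0.03853144, rounded to 4 dp:

0.0385


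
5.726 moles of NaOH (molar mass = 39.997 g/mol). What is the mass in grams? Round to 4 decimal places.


mass = n * M
mass = 5.726 * 39.997
mass = 229.022822 g, rounded to 4 dp:

229.0228 g


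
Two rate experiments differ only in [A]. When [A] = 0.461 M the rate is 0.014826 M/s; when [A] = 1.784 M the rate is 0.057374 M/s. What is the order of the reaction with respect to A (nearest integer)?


Rate is proportional to [A]^n, so rate2/rate1 = ([A]2/[A]1)^n. Take logs to solve for n.
rate2/rate1 = 0.057374 / 0.014826 = 3.8698
[A]2/[A]1 = 1.784 / 0.461 = 3.8698
n = ln(3.8698) / ln(3.8698) = 1.0
Nearest integer order:

1


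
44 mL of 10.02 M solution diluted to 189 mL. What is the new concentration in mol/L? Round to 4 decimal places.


Dilution: M1*V1 = M2*V2, solve for M2.
M2 = M1*V1 / V2
M2 = 10.02 * 44 / 189
M2 = 440.88 / 189
M2 = 2.33269841 mol/L, rounded to 4 dp:

2.3327 mol/L


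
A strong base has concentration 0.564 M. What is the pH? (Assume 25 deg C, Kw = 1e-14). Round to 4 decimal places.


A strong base dissociates completely, so [OH-] equals the given concentration.
pOH = -log10([OH-]) = -log10(0.564) = 0.248721
pH = 14 - pOH = 14 - 0.248721
pH = 13.751279, rounded to 4 dp:

13.7513


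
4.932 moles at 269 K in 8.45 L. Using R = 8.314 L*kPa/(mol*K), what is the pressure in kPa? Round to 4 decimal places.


PV = nRT, solve for P = nRT / V.
nRT = 4.932 * 8.314 * 269 = 11030.2503
P = 11030.2503 / 8.45
P = 1305.35506509 kPa, rounded to 4 dp:

1305.3551 kPa


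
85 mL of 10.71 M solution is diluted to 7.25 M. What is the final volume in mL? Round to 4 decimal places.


Dilution: M1*V1 = M2*V2, solve for V2.
V2 = M1*V1 / M2
V2 = 10.71 * 85 / 7.25
V2 = 910.35 / 7.25
V2 = 125.56551724 mL, rounded to 4 dp:

125.5655 mL


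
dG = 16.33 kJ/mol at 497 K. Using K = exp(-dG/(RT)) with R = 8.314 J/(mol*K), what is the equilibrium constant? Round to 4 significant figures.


dG is in kJ/mol; multiply by 1000 to match R in J/(mol*K).
RT = 8.314 * 497 = 4132.058 J/mol
exponent = -dG*1000 / (RT) = -(16.33*1000) / 4132.058 = -3.95202584
K = exp(-3.95202584)
K = 0.019215734, rounded to 4 significant figures:

0.01922


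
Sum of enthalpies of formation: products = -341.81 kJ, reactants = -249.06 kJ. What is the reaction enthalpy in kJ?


dH_rxn = sum(dH_f products) - sum(dH_f reactants)
dH_rxn = -341.81 - (-249.06)
dH_rxn = -92.75 kJ:

-92.75 kJ


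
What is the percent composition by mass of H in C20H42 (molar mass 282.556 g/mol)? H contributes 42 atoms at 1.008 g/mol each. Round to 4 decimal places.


pct = 100 * (n_elem * M_elem) / M_total
mass_contribution = 42 * 1.008 = 42.336 g/mol
pct = 100 * 42.336 / 282.556
pct = 14.98322456 %, rounded to 4 dp:

14.9832 %


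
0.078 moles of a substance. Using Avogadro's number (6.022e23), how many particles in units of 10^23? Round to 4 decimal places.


N = n * NA, then divide by 1e23 for the requested units.
N / 1e23 = n * 6.022
N / 1e23 = 0.078 * 6.022
N / 1e23 = 0.469716, rounded to 4 dp:

0.4697


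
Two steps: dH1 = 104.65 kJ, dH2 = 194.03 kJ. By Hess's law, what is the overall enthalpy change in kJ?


Hess's law: enthalpy is a state function, so add the step enthalpies.
dH_total = dH1 + dH2 = 104.65 + (194.03)
dH_total = 298.68 kJ:

298.68 kJ


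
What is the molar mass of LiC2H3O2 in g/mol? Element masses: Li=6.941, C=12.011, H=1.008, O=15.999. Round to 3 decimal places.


M = sum(count * atomic_mass) over atoms.
M = 1*6.941 + 2*12.011 + 3*1.008 + 2*15.999
M = 6.941 + 24.022 + 3.024 + 31.998
M = 65.985 g/mol, rounded to 3 dp:

65.985 g/mol


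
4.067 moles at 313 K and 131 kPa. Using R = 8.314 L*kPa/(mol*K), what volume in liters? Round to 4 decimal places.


PV = nRT, solve for V = nRT / P.
nRT = 4.067 * 8.314 * 313 = 10583.4809
V = 10583.4809 / 131
V = 80.78993053 L, rounded to 4 dp:

80.7899 L


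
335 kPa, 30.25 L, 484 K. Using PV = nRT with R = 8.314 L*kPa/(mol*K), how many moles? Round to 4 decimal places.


PV = nRT, solve for n = PV / (RT).
PV = 335 * 30.25 = 10133.75
RT = 8.314 * 484 = 4023.976
n = 10133.75 / 4023.976
n = 2.51834255 mol, rounded to 4 dp:

2.5183 mol


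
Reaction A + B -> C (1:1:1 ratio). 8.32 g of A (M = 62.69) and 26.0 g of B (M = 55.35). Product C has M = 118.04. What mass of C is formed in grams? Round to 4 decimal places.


Find moles of each reactant; the smaller value is the limiting reagent in a 1:1:1 reaction, so moles_C equals moles of the limiter.
n_A = mass_A / M_A = 8.32 / 62.69 = 0.132717 mol
n_B = mass_B / M_B = 26.0 / 55.35 = 0.469738 mol
Limiting reagent: A (smaller), n_limiting = 0.132717 mol
mass_C = n_limiting * M_C = 0.132717 * 118.04
mass_C = 15.66591468 g, rounded to 4 dp:

15.6659 g


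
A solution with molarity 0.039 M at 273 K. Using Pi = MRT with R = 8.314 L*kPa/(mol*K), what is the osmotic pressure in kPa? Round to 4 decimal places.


Osmotic pressure (van't Hoff): Pi = M*R*T.
RT = 8.314 * 273 = 2269.722
Pi = 0.039 * 2269.722
Pi = 88.519158 kPa, rounded to 4 dp:

88.5192 kPa


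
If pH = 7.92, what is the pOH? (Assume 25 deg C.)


At 25 deg C, pH + pOH = 14.
pOH = 14 - pH = 14 - 7.92
pOH = 6.08:

6.08


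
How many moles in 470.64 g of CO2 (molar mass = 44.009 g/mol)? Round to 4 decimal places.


n = mass / M
n = 470.64 / 44.009
n = 10.69417619 mol, rounded to 4 dp:

10.6942 mol


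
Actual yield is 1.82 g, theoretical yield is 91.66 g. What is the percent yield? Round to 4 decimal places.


% yield = 100 * actual / theoretical
% yield = 100 * 1.82 / 91.66
% yield = 1.98559895 %, rounded to 4 dp:

1.9856 %


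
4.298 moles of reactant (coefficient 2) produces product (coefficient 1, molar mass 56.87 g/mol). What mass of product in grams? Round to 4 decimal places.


Use the coefficient ratio to convert reactant moles to product moles, then multiply by the product's molar mass.
moles_P = moles_R * (coeff_P / coeff_R) = 4.298 * (1/2) = 2.149
mass_P = moles_P * M_P = 2.149 * 56.87
mass_P = 122.21363 g, rounded to 4 dp:

122.2136 g


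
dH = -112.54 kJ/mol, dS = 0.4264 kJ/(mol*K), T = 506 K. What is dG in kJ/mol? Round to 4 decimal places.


Gibbs: dG = dH - T*dS (consistent units, dS already in kJ/(mol*K)).
T*dS = 506 * 0.4264 = 215.7584
dG = -112.54 - (215.7584)
dG = -328.2984 kJ/mol, rounded to 4 dp:

-328.2984 kJ/mol


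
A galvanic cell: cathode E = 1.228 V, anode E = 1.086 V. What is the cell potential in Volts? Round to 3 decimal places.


Standard cell potential: E_cell = E_cathode - E_anode.
E_cell = 1.228 - (1.086)
E_cell = 0.142 V, rounded to 3 dp:

0.142 V


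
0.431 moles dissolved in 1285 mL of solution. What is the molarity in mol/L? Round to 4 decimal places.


Convert volume to liters: V_L = V_mL / 1000.
V_L = 1285 / 1000 = 1.285 L
M = n / V_L = 0.431 / 1.285
M = 0.33540856 mol/L, rounded to 4 dp:

0.3354 mol/L


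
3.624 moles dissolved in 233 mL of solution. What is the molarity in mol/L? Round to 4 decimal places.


Convert volume to liters: V_L = V_mL / 1000.
V_L = 233 / 1000 = 0.233 L
M = n / V_L = 3.624 / 0.233
M = 15.55364807 mol/L, rounded to 4 dp:

15.5536 mol/L


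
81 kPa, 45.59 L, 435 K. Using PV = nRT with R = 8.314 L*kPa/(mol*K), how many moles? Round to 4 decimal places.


PV = nRT, solve for n = PV / (RT).
PV = 81 * 45.59 = 3692.79
RT = 8.314 * 435 = 3616.59
n = 3692.79 / 3616.59
n = 1.02106957 mol, rounded to 4 dp:

1.0211 mol


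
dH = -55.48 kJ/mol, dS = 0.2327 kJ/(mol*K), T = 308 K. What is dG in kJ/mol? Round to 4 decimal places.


Gibbs: dG = dH - T*dS (consistent units, dS already in kJ/(mol*K)).
T*dS = 308 * 0.2327 = 71.6716
dG = -55.48 - (71.6716)
dG = -127.1516 kJ/mol, rounded to 4 dp:

-127.1516 kJ/mol


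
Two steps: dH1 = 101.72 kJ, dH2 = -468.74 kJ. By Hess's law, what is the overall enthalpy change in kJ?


Hess's law: enthalpy is a state function, so add the step enthalpies.
dH_total = dH1 + dH2 = 101.72 + (-468.74)
dH_total = -367.02 kJ:

-367.02 kJ


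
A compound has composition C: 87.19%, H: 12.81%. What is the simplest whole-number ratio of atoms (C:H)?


Assume 100 g of compound, divide each mass% by atomic mass to get moles, then normalize by the smallest to get a raw atom ratio.
Moles per 100 g: C: 87.19/12.011 = 7.2592, H: 12.81/1.008 = 12.7083
Raw ratio (divide by min = 7.2592): C: 1.0, H: 1.751
Multiply by 4 to clear fractions: C: 4.0 ~= 4, H: 7.003 ~= 7
Reduce by GCD to get the simplest whole-number ratio:

4:7


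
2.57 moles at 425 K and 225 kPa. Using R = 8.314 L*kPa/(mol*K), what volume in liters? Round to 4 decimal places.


PV = nRT, solve for V = nRT / P.
nRT = 2.57 * 8.314 * 425 = 9080.9665
V = 9080.9665 / 225
V = 40.35985111 L, rounded to 4 dp:

40.3599 L


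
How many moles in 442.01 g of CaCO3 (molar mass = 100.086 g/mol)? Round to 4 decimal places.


n = mass / M
n = 442.01 / 100.086
n = 4.41630198 mol, rounded to 4 dp:

4.4163 mol


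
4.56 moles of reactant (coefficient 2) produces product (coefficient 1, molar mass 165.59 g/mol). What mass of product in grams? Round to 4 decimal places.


Use the coefficient ratio to convert reactant moles to product moles, then multiply by the product's molar mass.
moles_P = moles_R * (coeff_P / coeff_R) = 4.56 * (1/2) = 2.28
mass_P = moles_P * M_P = 2.28 * 165.59
mass_P = 377.5452 g, rounded to 4 dp:

377.5452 g


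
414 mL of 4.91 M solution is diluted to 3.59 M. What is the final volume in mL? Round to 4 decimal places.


Dilution: M1*V1 = M2*V2, solve for V2.
V2 = M1*V1 / M2
V2 = 4.91 * 414 / 3.59
V2 = 2032.74 / 3.59
V2 = 566.22284123 mL, rounded to 4 dp:

566.2228 mL


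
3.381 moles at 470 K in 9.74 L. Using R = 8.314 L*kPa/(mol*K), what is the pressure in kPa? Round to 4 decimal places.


PV = nRT, solve for P = nRT / V.
nRT = 3.381 * 8.314 * 470 = 13211.528
P = 13211.528 / 9.74
P = 1356.41971253 kPa, rounded to 4 dp:

1356.4197 kPa


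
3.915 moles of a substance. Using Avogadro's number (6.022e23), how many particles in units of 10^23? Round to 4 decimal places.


N = n * NA, then divide by 1e23 for the requested units.
N / 1e23 = n * 6.022
N / 1e23 = 3.915 * 6.022
N / 1e23 = 23.57613, rounded to 4 dp:

23.5761


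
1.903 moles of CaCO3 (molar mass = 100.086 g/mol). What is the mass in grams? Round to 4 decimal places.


mass = n * M
mass = 1.903 * 100.086
mass = 190.463658 g, rounded to 4 dp:

190.4637 g


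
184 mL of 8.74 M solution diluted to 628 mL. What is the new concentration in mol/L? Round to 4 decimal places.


Dilution: M1*V1 = M2*V2, solve for M2.
M2 = M1*V1 / V2
M2 = 8.74 * 184 / 628
M2 = 1608.16 / 628
M2 = 2.56076433 mol/L, rounded to 4 dp:

2.5608 mol/L


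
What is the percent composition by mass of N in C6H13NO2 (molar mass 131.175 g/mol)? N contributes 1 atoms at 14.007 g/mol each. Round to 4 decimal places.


pct = 100 * (n_elem * M_elem) / M_total
mass_contribution = 1 * 14.007 = 14.007 g/mol
pct = 100 * 14.007 / 131.175
pct = 10.67810177 %, rounded to 4 dp:

10.6781 %


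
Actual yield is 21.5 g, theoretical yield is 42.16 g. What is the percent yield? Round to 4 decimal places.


% yield = 100 * actual / theoretical
% yield = 100 * 21.5 / 42.16
% yield = 50.99620493 %, rounded to 4 dp:

50.9962 %


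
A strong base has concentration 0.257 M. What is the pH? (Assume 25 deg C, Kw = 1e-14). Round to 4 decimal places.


A strong base dissociates completely, so [OH-] equals the given concentration.
pOH = -log10([OH-]) = -log10(0.257) = 0.590067
pH = 14 - pOH = 14 - 0.590067
pH = 13.409933, rounded to 4 dp:

13.4099


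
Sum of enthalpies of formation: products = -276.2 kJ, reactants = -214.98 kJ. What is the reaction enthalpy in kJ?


dH_rxn = sum(dH_f products) - sum(dH_f reactants)
dH_rxn = -276.2 - (-214.98)
dH_rxn = -61.22 kJ:

-61.22 kJ


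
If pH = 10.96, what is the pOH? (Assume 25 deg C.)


At 25 deg C, pH + pOH = 14.
pOH = 14 - pH = 14 - 10.96
pOH = 3.04:

3.04


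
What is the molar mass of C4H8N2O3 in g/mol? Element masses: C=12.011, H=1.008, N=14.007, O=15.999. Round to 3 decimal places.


M = sum(count * atomic_mass) over atoms.
M = 4*12.011 + 8*1.008 + 2*14.007 + 3*15.999
M = 48.044 + 8.064 + 28.014 + 47.997
M = 132.119 g/mol, rounded to 3 dp:

132.119 g/mol


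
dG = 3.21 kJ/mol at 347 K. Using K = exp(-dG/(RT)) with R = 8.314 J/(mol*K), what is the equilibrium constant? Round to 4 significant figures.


dG is in kJ/mol; multiply by 1000 to match R in J/(mol*K).
RT = 8.314 * 347 = 2884.958 J/mol
exponent = -dG*1000 / (RT) = -(3.21*1000) / 2884.958 = -1.11266784
K = exp(-1.11266784)
K = 0.32868092, rounded to 4 significant figures:

0.3287


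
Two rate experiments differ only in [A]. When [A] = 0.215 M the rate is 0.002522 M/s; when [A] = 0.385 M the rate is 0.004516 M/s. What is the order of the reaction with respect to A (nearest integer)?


Rate is proportional to [A]^n, so rate2/rate1 = ([A]2/[A]1)^n. Take logs to solve for n.
rate2/rate1 = 0.004516 / 0.002522 = 1.7906
[A]2/[A]1 = 0.385 / 0.215 = 1.7907
n = ln(1.7906) / ln(1.7907) = 1.0
Nearest integer order:

1


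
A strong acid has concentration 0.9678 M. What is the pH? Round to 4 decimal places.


A strong acid dissociates completely, so [H+] equals the given concentration.
pH = -log10([H+]) = -log10(0.9678)
pH = 0.01421438, rounded to 4 dp:

0.0142


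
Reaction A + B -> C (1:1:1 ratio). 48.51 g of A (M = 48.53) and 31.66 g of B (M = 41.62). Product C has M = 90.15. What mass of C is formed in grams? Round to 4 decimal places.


Find moles of each reactant; the smaller value is the limiting reagent in a 1:1:1 reaction, so moles_C equals moles of the limiter.
n_A = mass_A / M_A = 48.51 / 48.53 = 0.999588 mol
n_B = mass_B / M_B = 31.66 / 41.62 = 0.760692 mol
Limiting reagent: B (smaller), n_limiting = 0.760692 mol
mass_C = n_limiting * M_C = 0.760692 * 90.15
mass_C = 68.5763838 g, rounded to 4 dp:

68.5764 g


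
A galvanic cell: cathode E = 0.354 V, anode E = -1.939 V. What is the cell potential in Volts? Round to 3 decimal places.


Standard cell potential: E_cell = E_cathode - E_anode.
E_cell = 0.354 - (-1.939)
E_cell = 2.293 V, rounded to 3 dp:

2.293 V


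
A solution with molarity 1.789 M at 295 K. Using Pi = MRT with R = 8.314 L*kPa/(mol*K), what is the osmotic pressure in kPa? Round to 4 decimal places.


Osmotic pressure (van't Hoff): Pi = M*R*T.
RT = 8.314 * 295 = 2452.63
Pi = 1.789 * 2452.63
Pi = 4387.75507 kPa, rounded to 4 dp:

4387.7551 kPa


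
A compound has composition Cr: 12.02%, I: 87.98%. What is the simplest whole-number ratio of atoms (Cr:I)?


Assume 100 g of compound, divide each mass% by atomic mass to get moles, then normalize by the smallest to get a raw atom ratio.
Moles per 100 g: Cr: 12.02/51.996 = 0.2312, I: 87.98/126.904 = 0.6933
Raw ratio (divide by min = 0.2312): Cr: 1.0, I: 2.999
Multiply by 1 to clear fractions: Cr: 1.0 ~= 1, I: 2.999 ~= 3
Reduce by GCD to get the simplest whole-number ratio:

1:3


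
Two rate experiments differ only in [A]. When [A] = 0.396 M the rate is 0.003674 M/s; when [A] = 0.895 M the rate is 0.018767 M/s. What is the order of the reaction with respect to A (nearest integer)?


Rate is proportional to [A]^n, so rate2/rate1 = ([A]2/[A]1)^n. Take logs to solve for n.
rate2/rate1 = 0.018767 / 0.003674 = 5.1081
[A]2/[A]1 = 0.895 / 0.396 = 2.2601
n = ln(5.1081) / ln(2.2601) = 2.0
Nearest integer order:

2


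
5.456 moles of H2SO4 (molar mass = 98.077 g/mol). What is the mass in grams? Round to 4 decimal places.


mass = n * M
mass = 5.456 * 98.077
mass = 535.108112 g, rounded to 4 dp:

535.1081 g


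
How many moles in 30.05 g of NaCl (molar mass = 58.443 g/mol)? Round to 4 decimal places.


n = mass / M
n = 30.05 / 58.443
n = 0.51417621 mol, rounded to 4 dp:

0.5142 mol


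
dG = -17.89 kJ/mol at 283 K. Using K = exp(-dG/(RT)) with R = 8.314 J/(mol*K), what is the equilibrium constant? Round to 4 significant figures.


dG is in kJ/mol; multiply by 1000 to match R in J/(mol*K).
RT = 8.314 * 283 = 2352.862 J/mol
exponent = -dG*1000 / (RT) = -(-17.89*1000) / 2352.862 = 7.60350586
K = exp(7.60350586)
K = 2005.2136, rounded to 4 significant figures:

2005


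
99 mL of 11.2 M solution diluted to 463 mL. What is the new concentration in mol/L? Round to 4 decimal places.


Dilution: M1*V1 = M2*V2, solve for M2.
M2 = M1*V1 / V2
M2 = 11.2 * 99 / 463
M2 = 1108.8 / 463
M2 = 2.39481641 mol/L, rounded to 4 dp:

2.3948 mol/L


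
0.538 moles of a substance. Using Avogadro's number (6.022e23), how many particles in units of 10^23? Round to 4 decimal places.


N = n * NA, then divide by 1e23 for the requested units.
N / 1e23 = n * 6.022
N / 1e23 = 0.538 * 6.022
N / 1e23 = 3.239836, rounded to 4 dp:

3.2398


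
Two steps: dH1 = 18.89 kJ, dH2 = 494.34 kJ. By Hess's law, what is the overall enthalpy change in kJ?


Hess's law: enthalpy is a state function, so add the step enthalpies.
dH_total = dH1 + dH2 = 18.89 + (494.34)
dH_total = 513.23 kJ:

513.23 kJ


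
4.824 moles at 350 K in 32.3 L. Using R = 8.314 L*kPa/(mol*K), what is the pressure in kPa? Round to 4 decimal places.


PV = nRT, solve for P = nRT / V.
nRT = 4.824 * 8.314 * 350 = 14037.3576
P = 14037.3576 / 32.3
P = 434.59311455 kPa, rounded to 4 dp:

434.5931 kPa


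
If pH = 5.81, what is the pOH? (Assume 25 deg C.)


At 25 deg C, pH + pOH = 14.
pOH = 14 - pH = 14 - 5.81
pOH = 8.19:

8.19


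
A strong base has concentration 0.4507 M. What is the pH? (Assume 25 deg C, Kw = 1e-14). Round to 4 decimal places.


A strong base dissociates completely, so [OH-] equals the given concentration.
pOH = -log10([OH-]) = -log10(0.4507) = 0.346112
pH = 14 - pOH = 14 - 0.346112
pH = 13.653888, rounded to 4 dp:

13.6539


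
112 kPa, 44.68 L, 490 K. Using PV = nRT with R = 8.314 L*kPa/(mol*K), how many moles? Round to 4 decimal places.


PV = nRT, solve for n = PV / (RT).
PV = 112 * 44.68 = 5004.16
RT = 8.314 * 490 = 4073.86
n = 5004.16 / 4073.86
n = 1.22835836 mol, rounded to 4 dp:

1.2284 mol


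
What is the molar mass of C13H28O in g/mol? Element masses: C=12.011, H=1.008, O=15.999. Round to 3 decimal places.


M = sum(count * atomic_mass) over atoms.
M = 13*12.011 + 28*1.008 + 1*15.999
M = 156.143 + 28.224 + 15.999
M = 200.366 g/mol, rounded to 3 dp:

200.366 g/mol


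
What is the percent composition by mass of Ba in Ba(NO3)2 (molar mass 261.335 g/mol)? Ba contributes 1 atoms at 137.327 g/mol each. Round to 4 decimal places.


pct = 100 * (n_elem * M_elem) / M_total
mass_contribution = 1 * 137.327 = 137.327 g/mol
pct = 100 * 137.327 / 261.335
pct = 52.54826181 %, rounded to 4 dp:

52.5483 %


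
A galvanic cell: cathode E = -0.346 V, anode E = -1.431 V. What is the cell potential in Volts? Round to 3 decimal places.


Standard cell potential: E_cell = E_cathode - E_anode.
E_cell = -0.346 - (-1.431)
E_cell = 1.085 V, rounded to 3 dp:

1.085 V


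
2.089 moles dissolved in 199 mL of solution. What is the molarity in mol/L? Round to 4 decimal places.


Convert volume to liters: V_L = V_mL / 1000.
V_L = 199 / 1000 = 0.199 L
M = n / V_L = 2.089 / 0.199
M = 10.49748744 mol/L, rounded to 4 dp:

10.4975 mol/L


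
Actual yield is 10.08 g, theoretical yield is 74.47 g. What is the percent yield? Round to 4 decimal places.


% yield = 100 * actual / theoretical
% yield = 100 * 10.08 / 74.47
% yield = 13.53565194 %, rounded to 4 dp:

13.5357 %


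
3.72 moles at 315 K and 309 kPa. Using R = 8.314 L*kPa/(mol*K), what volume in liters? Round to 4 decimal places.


PV = nRT, solve for V = nRT / P.
nRT = 3.72 * 8.314 * 315 = 9742.3452
V = 9742.3452 / 309
V = 31.52862524 L, rounded to 4 dp:

31.5286 L


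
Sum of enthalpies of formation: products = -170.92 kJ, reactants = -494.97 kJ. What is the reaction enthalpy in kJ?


dH_rxn = sum(dH_f products) - sum(dH_f reactants)
dH_rxn = -170.92 - (-494.97)
dH_rxn = 324.05 kJ:

324.05 kJ


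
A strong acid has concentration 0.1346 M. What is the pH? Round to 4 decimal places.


A strong acid dissociates completely, so [H+] equals the given concentration.
pH = -log10([H+]) = -log10(0.1346)
pH = 0.87095494, rounded to 4 dp:

0.8710


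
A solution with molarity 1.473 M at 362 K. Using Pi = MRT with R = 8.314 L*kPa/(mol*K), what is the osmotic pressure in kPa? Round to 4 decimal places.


Osmotic pressure (van't Hoff): Pi = M*R*T.
RT = 8.314 * 362 = 3009.668
Pi = 1.473 * 3009.668
Pi = 4433.240964 kPa, rounded to 4 dp:

4433.2410 kPa


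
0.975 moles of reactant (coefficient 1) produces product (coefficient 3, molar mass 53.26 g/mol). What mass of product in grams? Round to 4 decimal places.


Use the coefficient ratio to convert reactant moles to product moles, then multiply by the product's molar mass.
moles_P = moles_R * (coeff_P / coeff_R) = 0.975 * (3/1) = 2.925
mass_P = moles_P * M_P = 2.925 * 53.26
mass_P = 155.7855 g, rounded to 4 dp:

155.7855 g


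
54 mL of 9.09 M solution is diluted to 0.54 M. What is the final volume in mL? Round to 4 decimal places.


Dilution: M1*V1 = M2*V2, solve for V2.
V2 = M1*V1 / M2
V2 = 9.09 * 54 / 0.54
V2 = 490.86 / 0.54
V2 = 909.0 mL, rounded to 4 dp:

909.0000 mL


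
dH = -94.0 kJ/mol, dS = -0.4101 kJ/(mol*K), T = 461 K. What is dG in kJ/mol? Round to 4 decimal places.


Gibbs: dG = dH - T*dS (consistent units, dS already in kJ/(mol*K)).
T*dS = 461 * -0.4101 = -189.0561
dG = -94.0 - (-189.0561)
dG = 95.0561 kJ/mol, rounded to 4 dp:

95.0561 kJ/mol


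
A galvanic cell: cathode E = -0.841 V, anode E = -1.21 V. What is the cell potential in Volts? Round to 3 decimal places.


Standard cell potential: E_cell = E_cathode - E_anode.
E_cell = -0.841 - (-1.21)
E_cell = 0.369 V, rounded to 3 dp:

0.369 V


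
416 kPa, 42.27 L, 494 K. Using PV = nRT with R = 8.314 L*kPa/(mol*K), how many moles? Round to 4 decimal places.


PV = nRT, solve for n = PV / (RT).
PV = 416 * 42.27 = 17584.32
RT = 8.314 * 494 = 4107.116
n = 17584.32 / 4107.116
n = 4.28142765 mol, rounded to 4 dp:

4.2814 mol


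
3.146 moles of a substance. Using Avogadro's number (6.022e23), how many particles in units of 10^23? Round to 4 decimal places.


N = n * NA, then divide by 1e23 for the requested units.
N / 1e23 = n * 6.022
N / 1e23 = 3.146 * 6.022
N / 1e23 = 18.945212, rounded to 4 dp:

18.9452


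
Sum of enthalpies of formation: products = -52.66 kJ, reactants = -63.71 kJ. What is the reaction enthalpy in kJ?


dH_rxn = sum(dH_f products) - sum(dH_f reactants)
dH_rxn = -52.66 - (-63.71)
dH_rxn = 11.05 kJ:

11.05 kJ


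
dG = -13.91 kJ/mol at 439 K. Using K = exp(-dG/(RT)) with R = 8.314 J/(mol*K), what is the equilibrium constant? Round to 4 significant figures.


dG is in kJ/mol; multiply by 1000 to match R in J/(mol*K).
RT = 8.314 * 439 = 3649.846 J/mol
exponent = -dG*1000 / (RT) = -(-13.91*1000) / 3649.846 = 3.8111197
K = exp(3.8111197)
K = 45.201022, rounded to 4 significant figures:

45.20


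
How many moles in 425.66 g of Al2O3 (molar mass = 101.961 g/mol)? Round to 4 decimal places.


n = mass / M
n = 425.66 / 101.961
n = 4.17473348 mol, rounded to 4 dp:

4.1747 mol


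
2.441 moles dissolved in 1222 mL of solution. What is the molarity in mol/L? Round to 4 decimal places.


Convert volume to liters: V_L = V_mL / 1000.
V_L = 1222 / 1000 = 1.222 L
M = n / V_L = 2.441 / 1.222
M = 1.99754501 mol/L, rounded to 4 dp:

1.9975 mol/L
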